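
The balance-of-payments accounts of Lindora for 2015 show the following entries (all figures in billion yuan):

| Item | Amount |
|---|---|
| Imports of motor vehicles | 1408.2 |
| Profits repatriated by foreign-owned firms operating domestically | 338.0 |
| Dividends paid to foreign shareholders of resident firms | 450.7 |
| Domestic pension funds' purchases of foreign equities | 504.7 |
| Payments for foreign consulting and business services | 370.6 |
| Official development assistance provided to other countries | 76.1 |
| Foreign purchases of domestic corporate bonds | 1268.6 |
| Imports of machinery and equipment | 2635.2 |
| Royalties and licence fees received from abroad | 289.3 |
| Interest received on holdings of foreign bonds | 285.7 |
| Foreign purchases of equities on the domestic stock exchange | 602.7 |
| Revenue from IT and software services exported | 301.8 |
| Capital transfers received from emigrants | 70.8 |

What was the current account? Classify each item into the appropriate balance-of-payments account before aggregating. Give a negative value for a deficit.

-4402.0

Goods: -2635.2 - 1408.2 = -4043.4
Services: -370.6 + 301.8 + 289.3 = 220.5
Primary income: 285.7 - 338.0 - 450.7 = -503.0
Secondary income: -76.1
Current account = (-4043.4) + 220.5 + (-503.0) + (-76.1) = -4402.0
(Excluded from the current account — financial account: domestic pension funds' purchases of foreign equities 504.7, foreign purchases of domestic corporate bonds 1268.6, foreign purchases of equities on the domestic stock exchange 602.7; capital account: capital transfers received from emigrants 70.8.)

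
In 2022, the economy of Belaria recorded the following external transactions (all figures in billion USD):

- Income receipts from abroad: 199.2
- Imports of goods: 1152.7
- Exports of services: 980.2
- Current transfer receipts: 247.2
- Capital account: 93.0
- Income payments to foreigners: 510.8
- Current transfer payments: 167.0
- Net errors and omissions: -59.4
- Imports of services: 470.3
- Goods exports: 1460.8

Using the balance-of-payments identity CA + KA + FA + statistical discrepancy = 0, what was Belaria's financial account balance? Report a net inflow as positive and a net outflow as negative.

Goods balance = 1460.8 - 1152.7 = 308.1
Services balance = 980.2 - 470.3 = 509.9
Trade balance (goods + services) = 308.1 + 509.9 = 818.0
Net primary income = 199.2 - 510.8 = -311.6
Net secondary income = 247.2 - 167.0 = 80.2
Current account = 818.0 + (-311.6) + 80.2 = 586.6
Financial account = -(586.6 + 93.0 + (-59.4)) = -620.2

-620.2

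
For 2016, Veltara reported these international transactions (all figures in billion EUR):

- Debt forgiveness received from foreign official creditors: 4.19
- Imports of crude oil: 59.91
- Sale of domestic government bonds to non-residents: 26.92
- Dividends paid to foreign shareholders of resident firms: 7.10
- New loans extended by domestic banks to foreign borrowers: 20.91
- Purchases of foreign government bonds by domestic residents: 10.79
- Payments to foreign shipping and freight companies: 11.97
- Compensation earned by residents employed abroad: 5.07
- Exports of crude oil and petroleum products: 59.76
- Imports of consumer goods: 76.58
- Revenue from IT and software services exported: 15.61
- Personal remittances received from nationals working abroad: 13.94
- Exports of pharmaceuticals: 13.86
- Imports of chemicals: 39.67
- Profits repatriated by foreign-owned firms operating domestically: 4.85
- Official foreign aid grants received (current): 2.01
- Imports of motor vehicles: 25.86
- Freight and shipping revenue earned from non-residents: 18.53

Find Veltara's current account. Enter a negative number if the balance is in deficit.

Goods: -59.91 + 13.86 - 76.58 - 25.86 - 39.67 + 59.76 = -128.40
Services: -11.97 + 18.53 + 15.61 = 22.17
Primary income: 5.07 - 4.85 - 7.10 = -6.88
Secondary income: 2.01 + 13.94 = 15.95
Current account = (-128.40) + 22.17 + (-6.88) + 15.95 = -97.16
(Excluded from the current account — capital account: debt forgiveness received from foreign official creditors 4.19; financial account: sale of domestic government bonds to non-residents 26.92, new loans extended by domestic banks to foreign borrowers 20.91, purchases of foreign government bonds by domestic residents 10.79.)

-97.16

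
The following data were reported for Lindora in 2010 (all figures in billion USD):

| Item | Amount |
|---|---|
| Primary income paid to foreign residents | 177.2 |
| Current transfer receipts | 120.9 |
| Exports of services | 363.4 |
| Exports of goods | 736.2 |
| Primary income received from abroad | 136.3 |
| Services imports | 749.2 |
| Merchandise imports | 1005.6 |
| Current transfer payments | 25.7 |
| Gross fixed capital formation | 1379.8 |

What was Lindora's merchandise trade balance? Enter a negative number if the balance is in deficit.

Goods balance = 736.2 - 1005.6 = -269.4

-269.4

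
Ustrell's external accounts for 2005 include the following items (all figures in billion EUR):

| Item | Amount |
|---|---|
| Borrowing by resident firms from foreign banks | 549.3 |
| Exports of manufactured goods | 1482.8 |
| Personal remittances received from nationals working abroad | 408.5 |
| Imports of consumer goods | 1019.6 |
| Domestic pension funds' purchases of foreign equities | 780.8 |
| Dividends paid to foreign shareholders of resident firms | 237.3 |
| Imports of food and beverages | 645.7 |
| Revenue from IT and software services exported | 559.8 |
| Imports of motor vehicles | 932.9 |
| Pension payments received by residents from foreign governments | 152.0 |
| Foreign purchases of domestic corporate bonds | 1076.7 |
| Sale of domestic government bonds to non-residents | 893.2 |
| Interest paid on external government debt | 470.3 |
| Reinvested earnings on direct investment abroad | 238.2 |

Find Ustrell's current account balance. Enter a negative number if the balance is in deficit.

Goods: 1482.8 - 645.7 - 1019.6 - 932.9 = -1115.4
Services: 559.8
Primary income: -470.3 + 238.2 - 237.3 = -469.4
Secondary income: 408.5 + 152.0 = 560.5
Current account = (-1115.4) + 559.8 + (-469.4) + 560.5 = -464.5
(Excluded from the current account — financial account: borrowing by resident firms from foreign banks 549.3, domestic pension funds' purchases of foreign equities 780.8, foreign purchases of domestic corporate bonds 1076.7, sale of domestic government bonds to non-residents 893.2.)

-464.5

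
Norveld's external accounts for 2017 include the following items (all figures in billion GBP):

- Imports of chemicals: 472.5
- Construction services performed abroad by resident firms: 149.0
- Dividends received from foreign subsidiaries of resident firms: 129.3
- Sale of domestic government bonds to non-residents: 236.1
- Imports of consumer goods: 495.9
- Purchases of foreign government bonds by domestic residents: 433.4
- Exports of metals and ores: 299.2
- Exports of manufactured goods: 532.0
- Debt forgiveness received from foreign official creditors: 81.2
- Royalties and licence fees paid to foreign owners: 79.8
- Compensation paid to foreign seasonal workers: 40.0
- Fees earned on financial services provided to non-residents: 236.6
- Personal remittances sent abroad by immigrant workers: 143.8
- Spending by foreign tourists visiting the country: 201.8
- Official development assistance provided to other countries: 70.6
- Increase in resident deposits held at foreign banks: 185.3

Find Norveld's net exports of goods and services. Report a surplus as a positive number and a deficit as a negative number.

370.4

Goods: -495.9 + 299.2 + 532.0 - 472.5 = -137.2
Services: 201.8 + 149.0 + 236.6 - 79.8 = 507.6
Trade balance = -137.2 + 507.6 = 370.4
(Excluded from the trade balance — primary income: dividends received from foreign subsidiaries of resident firms 129.3, compensation paid to foreign seasonal workers 40.0; financial account: sale of domestic government bonds to non-residents 236.1, purchases of foreign government bonds by domestic residents 433.4, increase in resident deposits held at foreign banks 185.3; capital account: debt forgiveness received from foreign official creditors 81.2; secondary income: personal remittances sent abroad by immigrant workers 143.8, official development assistance provided to other countries 70.6.)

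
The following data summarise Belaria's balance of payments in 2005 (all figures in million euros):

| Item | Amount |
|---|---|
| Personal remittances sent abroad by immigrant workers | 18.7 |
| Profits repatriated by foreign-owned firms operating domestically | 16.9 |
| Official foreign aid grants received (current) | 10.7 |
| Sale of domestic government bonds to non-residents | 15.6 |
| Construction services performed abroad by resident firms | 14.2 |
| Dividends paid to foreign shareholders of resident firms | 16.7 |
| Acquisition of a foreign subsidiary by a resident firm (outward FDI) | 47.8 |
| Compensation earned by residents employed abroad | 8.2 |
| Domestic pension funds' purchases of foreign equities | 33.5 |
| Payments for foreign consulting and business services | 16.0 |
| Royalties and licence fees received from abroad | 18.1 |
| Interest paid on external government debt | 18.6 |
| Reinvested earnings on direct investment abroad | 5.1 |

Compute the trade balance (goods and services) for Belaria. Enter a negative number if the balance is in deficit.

Services: 18.1 + 14.2 - 16.0 = 16.3
Trade balance = 0.0 + 16.3 = 16.3
(Excluded from the trade balance — secondary income: personal remittances sent abroad by immigrant workers 18.7, official foreign aid grants received (current) 10.7; primary income: profits repatriated by foreign-owned firms operating domestically 16.9, dividends paid to foreign shareholders of resident firms 16.7, compensation earned by residents employed abroad 8.2, interest paid on external government debt 18.6, reinvested earnings on direct investment abroad 5.1; financial account: sale of domestic government bonds to non-residents 15.6, acquisition of a foreign subsidiary by a resident firm (outward FDI) 47.8, domestic pension funds' purchases of foreign equities 33.5.)

16.3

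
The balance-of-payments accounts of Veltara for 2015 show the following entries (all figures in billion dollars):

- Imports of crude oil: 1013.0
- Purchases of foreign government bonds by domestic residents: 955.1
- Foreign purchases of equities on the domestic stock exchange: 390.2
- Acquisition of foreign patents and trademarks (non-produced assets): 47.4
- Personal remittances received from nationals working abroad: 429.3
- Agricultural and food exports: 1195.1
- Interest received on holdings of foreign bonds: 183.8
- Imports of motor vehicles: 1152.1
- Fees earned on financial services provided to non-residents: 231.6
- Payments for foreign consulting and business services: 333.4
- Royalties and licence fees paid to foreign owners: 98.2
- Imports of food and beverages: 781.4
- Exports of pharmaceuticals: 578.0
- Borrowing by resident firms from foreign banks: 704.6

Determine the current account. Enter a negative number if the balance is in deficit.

-760.3

Goods: -781.4 - 1152.1 - 1013.0 + 1195.1 + 578.0 = -1173.4
Services: 231.6 - 333.4 - 98.2 = -200.0
Primary income: 183.8
Secondary income: 429.3
Current account = (-1173.4) + (-200.0) + 183.8 + 429.3 = -760.3
(Excluded from the current account — financial account: purchases of foreign government bonds by domestic residents 955.1, foreign purchases of equities on the domestic stock exchange 390.2, borrowing by resident firms from foreign banks 704.6; capital account: acquisition of foreign patents and trademarks (non-produced assets) 47.4.)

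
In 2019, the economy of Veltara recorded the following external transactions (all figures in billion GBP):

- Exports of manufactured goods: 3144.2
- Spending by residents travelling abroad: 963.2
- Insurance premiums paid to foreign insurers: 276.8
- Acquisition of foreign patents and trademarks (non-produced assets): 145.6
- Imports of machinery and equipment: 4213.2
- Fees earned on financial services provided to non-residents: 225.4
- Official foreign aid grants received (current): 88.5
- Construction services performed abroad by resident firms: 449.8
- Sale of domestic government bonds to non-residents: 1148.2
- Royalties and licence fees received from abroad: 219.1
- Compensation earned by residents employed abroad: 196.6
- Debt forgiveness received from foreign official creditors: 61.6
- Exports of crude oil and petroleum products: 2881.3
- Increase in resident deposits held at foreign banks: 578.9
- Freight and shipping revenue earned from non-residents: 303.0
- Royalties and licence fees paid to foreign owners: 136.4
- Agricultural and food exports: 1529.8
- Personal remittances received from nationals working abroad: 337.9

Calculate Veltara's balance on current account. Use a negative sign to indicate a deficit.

3786.0

Goods: 2881.3 + 1529.8 + 3144.2 - 4213.2 = 3342.1
Services: -276.8 - 136.4 + 303.0 + 219.1 + 225.4 - 963.2 + 449.8 = -179.1
Primary income: 196.6
Secondary income: 88.5 + 337.9 = 426.4
Current account = 3342.1 + (-179.1) + 196.6 + 426.4 = 3786.0
(Excluded from the current account — capital account: acquisition of foreign patents and trademarks (non-produced assets) 145.6, debt forgiveness received from foreign official creditors 61.6; financial account: sale of domestic government bonds to non-residents 1148.2, increase in resident deposits held at foreign banks 578.9.)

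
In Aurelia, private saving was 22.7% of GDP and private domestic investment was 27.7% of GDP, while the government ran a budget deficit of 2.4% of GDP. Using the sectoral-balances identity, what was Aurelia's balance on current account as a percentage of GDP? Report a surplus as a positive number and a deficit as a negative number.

By the sectoral-balances identity, CA = (S_private - I) + (T - G).
Private balance = 22.7 - 27.7 = -5.0
Government balance (T - G) = -2.4
CA = -5.0 + (-2.4) = -7.4

-7.4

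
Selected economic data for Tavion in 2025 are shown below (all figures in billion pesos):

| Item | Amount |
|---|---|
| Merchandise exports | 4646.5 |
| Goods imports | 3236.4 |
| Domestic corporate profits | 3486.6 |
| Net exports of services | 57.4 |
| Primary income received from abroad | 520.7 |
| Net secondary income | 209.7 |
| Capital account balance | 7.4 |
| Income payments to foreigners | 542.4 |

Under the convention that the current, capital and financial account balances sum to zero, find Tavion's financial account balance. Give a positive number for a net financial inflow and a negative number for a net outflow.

Goods balance = 4646.5 - 3236.4 = 1410.1
Services balance = 57.4
Trade balance (goods + services) = 1410.1 + 57.4 = 1467.5
Net primary income = 520.7 - 542.4 = -21.7
Net secondary income = 209.7
Current account = 1467.5 + (-21.7) + 209.7 = 1655.5
Financial account = -(1655.5 + 7.4) = -1662.9

-1662.9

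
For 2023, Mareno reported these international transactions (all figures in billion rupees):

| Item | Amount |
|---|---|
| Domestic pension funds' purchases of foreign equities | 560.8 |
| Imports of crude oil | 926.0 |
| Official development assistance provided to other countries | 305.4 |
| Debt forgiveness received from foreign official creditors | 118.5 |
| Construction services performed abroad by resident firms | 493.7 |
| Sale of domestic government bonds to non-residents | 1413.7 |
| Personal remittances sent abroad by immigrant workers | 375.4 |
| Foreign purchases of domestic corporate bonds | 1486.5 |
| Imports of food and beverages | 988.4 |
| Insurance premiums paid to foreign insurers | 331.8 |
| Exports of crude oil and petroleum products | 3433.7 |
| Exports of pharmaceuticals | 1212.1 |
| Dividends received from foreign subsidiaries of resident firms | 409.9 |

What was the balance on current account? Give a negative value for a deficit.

Goods: 3433.7 - 988.4 - 926.0 + 1212.1 = 2731.4
Services: 493.7 - 331.8 = 161.9
Primary income: 409.9
Secondary income: -375.4 - 305.4 = -680.8
Current account = 2731.4 + 161.9 + 409.9 + (-680.8) = 2622.4
(Excluded from the current account — financial account: domestic pension funds' purchases of foreign equities 560.8, sale of domestic government bonds to non-residents 1413.7, foreign purchases of domestic corporate bonds 1486.5; capital account: debt forgiveness received from foreign official creditors 118.5.)

2622.4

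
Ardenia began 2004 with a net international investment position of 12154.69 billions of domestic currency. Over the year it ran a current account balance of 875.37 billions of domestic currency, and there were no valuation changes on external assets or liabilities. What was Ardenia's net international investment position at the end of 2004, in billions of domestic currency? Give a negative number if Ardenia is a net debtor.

With no valuation effects, change in NIIP = current account = 875.37
End-of-year NIIP = 12154.69 + 875.37 = 13030.06

13030.06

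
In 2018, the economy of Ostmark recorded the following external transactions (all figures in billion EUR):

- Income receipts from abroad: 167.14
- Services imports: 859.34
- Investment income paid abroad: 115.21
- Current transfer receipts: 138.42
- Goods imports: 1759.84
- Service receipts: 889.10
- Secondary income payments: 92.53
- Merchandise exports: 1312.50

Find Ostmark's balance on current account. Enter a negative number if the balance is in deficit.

Goods balance = 1312.50 - 1759.84 = -447.34
Services balance = 889.10 - 859.34 = 29.76
Trade balance (goods + services) = -447.34 + 29.76 = -417.58
Net primary income = 167.14 - 115.21 = 51.93
Net secondary income = 138.42 - 92.53 = 45.89
Current account = -417.58 + 51.93 + 45.89 = -319.76

-319.76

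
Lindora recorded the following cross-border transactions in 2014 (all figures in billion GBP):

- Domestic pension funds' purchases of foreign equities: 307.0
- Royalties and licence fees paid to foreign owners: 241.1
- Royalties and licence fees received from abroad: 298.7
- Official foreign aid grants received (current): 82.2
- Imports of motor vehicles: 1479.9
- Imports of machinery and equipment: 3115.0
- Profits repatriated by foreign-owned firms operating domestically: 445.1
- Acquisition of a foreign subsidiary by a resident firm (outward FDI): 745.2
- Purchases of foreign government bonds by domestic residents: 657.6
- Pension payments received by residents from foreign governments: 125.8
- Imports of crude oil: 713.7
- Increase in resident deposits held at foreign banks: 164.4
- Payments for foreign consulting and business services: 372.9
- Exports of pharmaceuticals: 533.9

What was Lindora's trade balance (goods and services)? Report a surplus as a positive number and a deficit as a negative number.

Goods: 533.9 - 3115.0 - 1479.9 - 713.7 = -4774.7
Services: -372.9 + 298.7 - 241.1 = -315.3
Trade balance = -4774.7 + (-315.3) = -5090.0
(Excluded from the trade balance — financial account: domestic pension funds' purchases of foreign equities 307.0, acquisition of a foreign subsidiary by a resident firm (outward FDI) 745.2, purchases of foreign government bonds by domestic residents 657.6, increase in resident deposits held at foreign banks 164.4; secondary income: official foreign aid grants received (current) 82.2, pension payments received by residents from foreign governments 125.8; primary income: profits repatriated by foreign-owned firms operating domestically 445.1.)

-5090.0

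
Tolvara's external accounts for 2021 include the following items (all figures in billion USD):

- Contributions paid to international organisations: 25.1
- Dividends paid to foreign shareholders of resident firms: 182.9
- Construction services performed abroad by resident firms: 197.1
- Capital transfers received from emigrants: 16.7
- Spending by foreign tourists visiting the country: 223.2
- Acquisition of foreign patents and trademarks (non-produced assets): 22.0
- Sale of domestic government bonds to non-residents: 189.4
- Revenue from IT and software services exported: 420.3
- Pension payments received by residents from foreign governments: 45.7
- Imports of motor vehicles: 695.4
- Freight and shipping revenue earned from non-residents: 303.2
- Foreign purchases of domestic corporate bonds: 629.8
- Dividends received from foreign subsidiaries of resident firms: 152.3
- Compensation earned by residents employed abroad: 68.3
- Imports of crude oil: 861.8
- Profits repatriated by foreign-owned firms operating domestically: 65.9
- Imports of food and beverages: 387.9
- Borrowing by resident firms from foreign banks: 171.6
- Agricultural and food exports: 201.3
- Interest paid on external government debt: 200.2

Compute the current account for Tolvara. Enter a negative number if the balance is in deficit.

Goods: -695.4 + 201.3 - 861.8 - 387.9 = -1743.8
Services: 223.2 + 420.3 + 197.1 + 303.2 = 1143.8
Primary income: 68.3 - 182.9 - 65.9 + 152.3 - 200.2 = -228.4
Secondary income: 45.7 - 25.1 = 20.6
Current account = (-1743.8) + 1143.8 + (-228.4) + 20.6 = -807.8
(Excluded from the current account — capital account: capital transfers received from emigrants 16.7, acquisition of foreign patents and trademarks (non-produced assets) 22.0; financial account: sale of domestic government bonds to non-residents 189.4, foreign purchases of domestic corporate bonds 629.8, borrowing by resident firms from foreign banks 171.6.)

-807.8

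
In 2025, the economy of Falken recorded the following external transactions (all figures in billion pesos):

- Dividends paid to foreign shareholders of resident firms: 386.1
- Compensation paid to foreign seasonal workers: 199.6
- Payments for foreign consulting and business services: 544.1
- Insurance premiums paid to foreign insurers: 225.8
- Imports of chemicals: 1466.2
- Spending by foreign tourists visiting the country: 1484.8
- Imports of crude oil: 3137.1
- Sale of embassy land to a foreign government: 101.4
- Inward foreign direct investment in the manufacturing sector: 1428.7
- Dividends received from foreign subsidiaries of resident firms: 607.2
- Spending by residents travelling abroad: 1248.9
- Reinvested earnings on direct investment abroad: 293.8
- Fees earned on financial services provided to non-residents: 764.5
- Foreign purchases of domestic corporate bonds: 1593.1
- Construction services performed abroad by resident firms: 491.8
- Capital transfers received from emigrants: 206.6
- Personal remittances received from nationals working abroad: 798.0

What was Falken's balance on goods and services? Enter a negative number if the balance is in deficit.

-3881.0

Goods: -3137.1 - 1466.2 = -4603.3
Services: 1484.8 - 225.8 - 1248.9 + 764.5 + 491.8 - 544.1 = 722.3
Trade balance = -4603.3 + 722.3 = -3881.0
(Excluded from the trade balance — primary income: dividends paid to foreign shareholders of resident firms 386.1, compensation paid to foreign seasonal workers 199.6, dividends received from foreign subsidiaries of resident firms 607.2, reinvested earnings on direct investment abroad 293.8; capital account: sale of embassy land to a foreign government 101.4, capital transfers received from emigrants 206.6; financial account: inward foreign direct investment in the manufacturing sector 1428.7, foreign purchases of domestic corporate bonds 1593.1; secondary income: personal remittances received from nationals working abroad 798.0.)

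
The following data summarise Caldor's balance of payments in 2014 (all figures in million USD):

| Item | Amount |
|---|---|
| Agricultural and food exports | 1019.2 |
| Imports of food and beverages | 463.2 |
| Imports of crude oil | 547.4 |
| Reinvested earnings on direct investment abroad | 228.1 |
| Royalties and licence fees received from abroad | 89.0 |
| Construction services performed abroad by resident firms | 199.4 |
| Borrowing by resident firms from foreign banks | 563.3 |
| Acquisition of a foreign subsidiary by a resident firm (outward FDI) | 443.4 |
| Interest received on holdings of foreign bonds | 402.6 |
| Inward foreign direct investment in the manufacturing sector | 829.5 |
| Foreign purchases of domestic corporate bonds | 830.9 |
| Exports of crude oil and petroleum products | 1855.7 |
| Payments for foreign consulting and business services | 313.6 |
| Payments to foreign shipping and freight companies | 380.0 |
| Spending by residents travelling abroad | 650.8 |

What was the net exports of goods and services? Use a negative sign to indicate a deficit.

808.3

Goods: 1019.2 - 547.4 - 463.2 + 1855.7 = 1864.3
Services: -380.0 + 199.4 - 313.6 - 650.8 + 89.0 = -1056.0
Trade balance = 1864.3 + (-1056.0) = 808.3
(Excluded from the trade balance — primary income: reinvested earnings on direct investment abroad 228.1, interest received on holdings of foreign bonds 402.6; financial account: borrowing by resident firms from foreign banks 563.3, acquisition of a foreign subsidiary by a resident firm (outward FDI) 443.4, inward foreign direct investment in the manufacturing sector 829.5, foreign purchases of domestic corporate bonds 830.9.)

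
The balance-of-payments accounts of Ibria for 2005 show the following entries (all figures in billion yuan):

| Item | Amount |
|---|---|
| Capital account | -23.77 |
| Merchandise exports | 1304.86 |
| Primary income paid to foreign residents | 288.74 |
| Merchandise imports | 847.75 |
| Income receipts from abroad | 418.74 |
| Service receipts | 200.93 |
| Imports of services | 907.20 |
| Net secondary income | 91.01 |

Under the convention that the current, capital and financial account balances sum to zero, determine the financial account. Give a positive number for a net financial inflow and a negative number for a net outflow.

Goods balance = 1304.86 - 847.75 = 457.11
Services balance = 200.93 - 907.20 = -706.27
Trade balance (goods + services) = 457.11 + (-706.27) = -249.16
Net primary income = 418.74 - 288.74 = 130.00
Net secondary income = 91.01
Current account = -249.16 + 130.00 + 91.01 = -28.15
Financial account = -(-28.15 + (-23.77)) = 51.92

51.92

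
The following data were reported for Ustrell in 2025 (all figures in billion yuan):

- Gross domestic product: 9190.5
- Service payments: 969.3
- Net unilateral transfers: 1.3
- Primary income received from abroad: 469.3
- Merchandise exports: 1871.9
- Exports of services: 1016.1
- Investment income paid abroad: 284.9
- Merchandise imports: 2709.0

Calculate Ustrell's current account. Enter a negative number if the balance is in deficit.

-604.6

Goods balance = 1871.9 - 2709.0 = -837.1
Services balance = 1016.1 - 969.3 = 46.8
Trade balance (goods + services) = -837.1 + 46.8 = -790.3
Net primary income = 469.3 - 284.9 = 184.4
Net secondary income = 1.3
Current account = -790.3 + 184.4 + 1.3 = -604.6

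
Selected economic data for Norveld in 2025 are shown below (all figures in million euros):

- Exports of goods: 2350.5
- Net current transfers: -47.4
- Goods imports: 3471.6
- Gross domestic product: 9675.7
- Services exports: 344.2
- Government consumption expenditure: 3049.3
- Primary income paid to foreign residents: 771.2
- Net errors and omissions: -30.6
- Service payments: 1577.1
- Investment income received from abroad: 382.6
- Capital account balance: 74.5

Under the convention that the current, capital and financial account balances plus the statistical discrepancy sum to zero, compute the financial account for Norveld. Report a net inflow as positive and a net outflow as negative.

2746.1

Goods balance = 2350.5 - 3471.6 = -1121.1
Services balance = 344.2 - 1577.1 = -1232.9
Trade balance (goods + services) = -1121.1 + (-1232.9) = -2354.0
Net primary income = 382.6 - 771.2 = -388.6
Net secondary income = -47.4
Current account = -2354.0 + (-388.6) + (-47.4) = -2790.0
Financial account = -(-2790.0 + 74.5 + (-30.6)) = 2746.1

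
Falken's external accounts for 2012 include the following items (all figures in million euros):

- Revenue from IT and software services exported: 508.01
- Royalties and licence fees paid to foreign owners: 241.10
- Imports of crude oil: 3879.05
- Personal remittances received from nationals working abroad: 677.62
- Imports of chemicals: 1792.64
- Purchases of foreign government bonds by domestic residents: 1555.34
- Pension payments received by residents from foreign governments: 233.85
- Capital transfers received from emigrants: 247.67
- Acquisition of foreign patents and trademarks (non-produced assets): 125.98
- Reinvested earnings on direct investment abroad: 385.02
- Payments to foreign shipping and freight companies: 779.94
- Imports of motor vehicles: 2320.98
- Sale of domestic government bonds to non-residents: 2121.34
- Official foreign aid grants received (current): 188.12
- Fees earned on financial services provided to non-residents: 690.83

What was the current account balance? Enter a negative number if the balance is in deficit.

-6330.26

Goods: -3879.05 - 1792.64 - 2320.98 = -7992.67
Services: -241.10 + 690.83 + 508.01 - 779.94 = 177.80
Primary income: 385.02
Secondary income: 188.12 + 677.62 + 233.85 = 1099.59
Current account = (-7992.67) + 177.80 + 385.02 + 1099.59 = -6330.26
(Excluded from the current account — financial account: purchases of foreign government bonds by domestic residents 1555.34, sale of domestic government bonds to non-residents 2121.34; capital account: capital transfers received from emigrants 247.67, acquisition of foreign patents and trademarks (non-produced assets) 125.98.)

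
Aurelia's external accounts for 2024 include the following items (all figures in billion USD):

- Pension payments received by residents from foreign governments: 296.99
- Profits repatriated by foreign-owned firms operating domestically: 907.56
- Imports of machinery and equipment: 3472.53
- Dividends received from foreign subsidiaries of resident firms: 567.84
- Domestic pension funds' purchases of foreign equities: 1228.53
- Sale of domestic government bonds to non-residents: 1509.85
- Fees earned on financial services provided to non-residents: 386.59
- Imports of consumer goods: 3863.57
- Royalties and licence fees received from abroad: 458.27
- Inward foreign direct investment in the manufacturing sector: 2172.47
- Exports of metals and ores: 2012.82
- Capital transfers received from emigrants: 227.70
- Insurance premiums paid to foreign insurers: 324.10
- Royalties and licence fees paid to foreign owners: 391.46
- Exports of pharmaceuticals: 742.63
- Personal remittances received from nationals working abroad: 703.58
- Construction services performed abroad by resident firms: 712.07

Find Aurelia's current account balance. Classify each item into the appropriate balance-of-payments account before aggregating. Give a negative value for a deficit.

-3078.43

Goods: 742.63 - 3863.57 - 3472.53 + 2012.82 = -4580.65
Services: 712.07 - 324.10 - 391.46 + 458.27 + 386.59 = 841.37
Primary income: -907.56 + 567.84 = -339.72
Secondary income: 296.99 + 703.58 = 1000.57
Current account = (-4580.65) + 841.37 + (-339.72) + 1000.57 = -3078.43
(Excluded from the current account — financial account: domestic pension funds' purchases of foreign equities 1228.53, sale of domestic government bonds to non-residents 1509.85, inward foreign direct investment in the manufacturing sector 2172.47; capital account: capital transfers received from emigrants 227.70.)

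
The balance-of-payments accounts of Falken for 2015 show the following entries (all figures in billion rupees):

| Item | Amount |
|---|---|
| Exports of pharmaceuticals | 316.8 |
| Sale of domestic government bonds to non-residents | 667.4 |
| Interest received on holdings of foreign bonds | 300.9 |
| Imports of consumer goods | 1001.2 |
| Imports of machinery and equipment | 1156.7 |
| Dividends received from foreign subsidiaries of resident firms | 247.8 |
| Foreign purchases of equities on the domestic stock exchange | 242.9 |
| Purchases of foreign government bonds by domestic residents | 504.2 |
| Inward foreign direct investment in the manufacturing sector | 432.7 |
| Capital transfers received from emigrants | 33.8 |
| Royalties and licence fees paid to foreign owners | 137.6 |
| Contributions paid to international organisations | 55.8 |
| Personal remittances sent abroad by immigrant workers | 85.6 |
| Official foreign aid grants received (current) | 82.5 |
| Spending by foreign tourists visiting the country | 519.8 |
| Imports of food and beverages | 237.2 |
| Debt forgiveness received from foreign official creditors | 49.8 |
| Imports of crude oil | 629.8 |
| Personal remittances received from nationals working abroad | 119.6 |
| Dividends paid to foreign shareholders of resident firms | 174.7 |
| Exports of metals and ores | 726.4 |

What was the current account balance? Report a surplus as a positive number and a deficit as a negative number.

-1164.8

Goods: -237.2 - 1156.7 + 316.8 - 629.8 - 1001.2 + 726.4 = -1981.7
Services: 519.8 - 137.6 = 382.2
Primary income: 300.9 + 247.8 - 174.7 = 374.0
Secondary income: -55.8 - 85.6 + 82.5 + 119.6 = 60.7
Current account = (-1981.7) + 382.2 + 374.0 + 60.7 = -1164.8
(Excluded from the current account — financial account: sale of domestic government bonds to non-residents 667.4, foreign purchases of equities on the domestic stock exchange 242.9, purchases of foreign government bonds by domestic residents 504.2, inward foreign direct investment in the manufacturing sector 432.7; capital account: capital transfers received from emigrants 33.8, debt forgiveness received from foreign official creditors 49.8.)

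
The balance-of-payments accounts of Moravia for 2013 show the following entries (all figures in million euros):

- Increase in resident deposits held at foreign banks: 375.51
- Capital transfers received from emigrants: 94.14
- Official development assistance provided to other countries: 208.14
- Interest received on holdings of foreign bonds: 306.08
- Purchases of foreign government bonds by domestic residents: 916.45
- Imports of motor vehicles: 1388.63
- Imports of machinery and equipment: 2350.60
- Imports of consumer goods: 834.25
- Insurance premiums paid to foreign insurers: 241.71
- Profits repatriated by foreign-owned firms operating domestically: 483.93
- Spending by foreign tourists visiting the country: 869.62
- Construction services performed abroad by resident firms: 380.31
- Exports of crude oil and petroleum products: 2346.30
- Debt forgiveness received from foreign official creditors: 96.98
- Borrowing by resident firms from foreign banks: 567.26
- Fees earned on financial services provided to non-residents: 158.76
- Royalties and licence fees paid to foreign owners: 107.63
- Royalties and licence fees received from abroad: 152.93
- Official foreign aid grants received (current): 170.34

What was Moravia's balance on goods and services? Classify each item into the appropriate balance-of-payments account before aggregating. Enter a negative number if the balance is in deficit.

-1014.90

Goods: -834.25 - 2350.60 + 2346.30 - 1388.63 = -2227.18
Services: -107.63 + 158.76 + 380.31 + 869.62 - 241.71 + 152.93 = 1212.28
Trade balance = -2227.18 + 1212.28 = -1014.90
(Excluded from the trade balance — financial account: increase in resident deposits held at foreign banks 375.51, purchases of foreign government bonds by domestic residents 916.45, borrowing by resident firms from foreign banks 567.26; capital account: capital transfers received from emigrants 94.14, debt forgiveness received from foreign official creditors 96.98; secondary income: official development assistance provided to other countries 208.14, official foreign aid grants received (current) 170.34; primary income: interest received on holdings of foreign bonds 306.08, profits repatriated by foreign-owned firms operating domestically 483.93.)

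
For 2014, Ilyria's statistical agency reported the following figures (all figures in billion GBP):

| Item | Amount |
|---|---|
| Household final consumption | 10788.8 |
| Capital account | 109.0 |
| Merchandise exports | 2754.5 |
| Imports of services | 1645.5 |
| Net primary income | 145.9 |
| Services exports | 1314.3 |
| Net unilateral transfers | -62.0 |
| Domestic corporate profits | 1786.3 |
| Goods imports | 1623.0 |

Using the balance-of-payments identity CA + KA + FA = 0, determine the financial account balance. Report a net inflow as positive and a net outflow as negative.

Goods balance = 2754.5 - 1623.0 = 1131.5
Services balance = 1314.3 - 1645.5 = -331.2
Trade balance (goods + services) = 1131.5 + (-331.2) = 800.3
Net primary income = 145.9
Net secondary income = -62.0
Current account = 800.3 + 145.9 + (-62.0) = 884.2
Financial account = -(884.2 + 109.0) = -993.2

-993.2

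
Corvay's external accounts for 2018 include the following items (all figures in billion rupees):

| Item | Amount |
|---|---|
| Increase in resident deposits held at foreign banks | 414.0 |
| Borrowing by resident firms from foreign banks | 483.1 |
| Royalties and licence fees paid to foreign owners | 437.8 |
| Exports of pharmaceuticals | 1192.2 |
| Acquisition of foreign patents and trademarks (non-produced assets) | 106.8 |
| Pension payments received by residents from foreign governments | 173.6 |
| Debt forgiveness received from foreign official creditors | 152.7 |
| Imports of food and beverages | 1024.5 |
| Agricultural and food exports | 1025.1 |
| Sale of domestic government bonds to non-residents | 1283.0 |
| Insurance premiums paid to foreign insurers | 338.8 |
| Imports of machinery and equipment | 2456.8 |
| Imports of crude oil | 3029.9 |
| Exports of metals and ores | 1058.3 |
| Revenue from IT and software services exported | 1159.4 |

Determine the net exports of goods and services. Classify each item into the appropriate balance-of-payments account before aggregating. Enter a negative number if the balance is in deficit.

Goods: 1058.3 + 1192.2 - 2456.8 - 1024.5 - 3029.9 + 1025.1 = -3235.6
Services: -437.8 + 1159.4 - 338.8 = 382.8
Trade balance = -3235.6 + 382.8 = -2852.8
(Excluded from the trade balance — financial account: increase in resident deposits held at foreign banks 414.0, borrowing by resident firms from foreign banks 483.1, sale of domestic government bonds to non-residents 1283.0; capital account: acquisition of foreign patents and trademarks (non-produced assets) 106.8, debt forgiveness received from foreign official creditors 152.7; secondary income: pension payments received by residents from foreign governments 173.6.)

-2852.8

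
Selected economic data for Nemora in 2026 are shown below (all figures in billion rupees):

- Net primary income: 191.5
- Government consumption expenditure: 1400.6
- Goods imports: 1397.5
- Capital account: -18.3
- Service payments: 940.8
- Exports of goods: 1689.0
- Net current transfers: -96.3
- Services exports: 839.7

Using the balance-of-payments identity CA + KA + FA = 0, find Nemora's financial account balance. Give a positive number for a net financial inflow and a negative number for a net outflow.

Goods balance = 1689.0 - 1397.5 = 291.5
Services balance = 839.7 - 940.8 = -101.1
Trade balance (goods + services) = 291.5 + (-101.1) = 190.4
Net primary income = 191.5
Net secondary income = -96.3
Current account = 190.4 + 191.5 + (-96.3) = 285.6
Financial account = -(285.6 + (-18.3)) = -267.3

-267.3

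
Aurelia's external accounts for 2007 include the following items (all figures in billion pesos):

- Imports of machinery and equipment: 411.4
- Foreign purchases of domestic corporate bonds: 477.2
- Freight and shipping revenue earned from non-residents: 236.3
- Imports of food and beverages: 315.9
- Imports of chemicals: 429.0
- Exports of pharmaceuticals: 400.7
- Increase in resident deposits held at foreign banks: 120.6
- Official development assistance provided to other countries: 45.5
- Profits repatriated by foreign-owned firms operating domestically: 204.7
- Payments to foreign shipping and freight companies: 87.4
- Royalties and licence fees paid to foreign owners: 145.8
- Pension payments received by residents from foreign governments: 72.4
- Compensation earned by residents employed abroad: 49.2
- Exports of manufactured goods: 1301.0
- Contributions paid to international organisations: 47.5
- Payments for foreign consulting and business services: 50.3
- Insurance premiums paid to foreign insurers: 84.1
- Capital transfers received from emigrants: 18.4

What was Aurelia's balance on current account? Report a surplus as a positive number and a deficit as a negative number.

Goods: 1301.0 - 315.9 - 411.4 - 429.0 + 400.7 = 545.4
Services: -145.8 - 50.3 + 236.3 - 87.4 - 84.1 = -131.3
Primary income: -204.7 + 49.2 = -155.5
Secondary income: -45.5 + 72.4 - 47.5 = -20.6
Current account = 545.4 + (-131.3) + (-155.5) + (-20.6) = 238.0
(Excluded from the current account — financial account: foreign purchases of domestic corporate bonds 477.2, increase in resident deposits held at foreign banks 120.6; capital account: capital transfers received from emigrants 18.4.)

238.0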